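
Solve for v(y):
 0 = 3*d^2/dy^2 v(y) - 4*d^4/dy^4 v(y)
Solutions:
 v(y) = C1 + C2*y + C3*exp(-sqrt(3)*y/2) + C4*exp(sqrt(3)*y/2)


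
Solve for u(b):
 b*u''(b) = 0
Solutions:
 u(b) = C1 + C2*b


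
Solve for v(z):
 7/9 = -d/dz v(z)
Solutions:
 v(z) = C1 - 7*z/9


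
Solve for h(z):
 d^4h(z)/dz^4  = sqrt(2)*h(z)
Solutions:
 h(z) = C1*exp(-2^(1/8)*z) + C2*exp(2^(1/8)*z) + C3*sin(2^(1/8)*z) + C4*cos(2^(1/8)*z)


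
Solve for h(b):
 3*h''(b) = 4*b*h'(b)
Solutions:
 h(b) = C1 + C2*erfi(sqrt(6)*b/3)


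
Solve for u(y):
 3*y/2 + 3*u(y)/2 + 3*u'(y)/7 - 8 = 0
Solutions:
 u(y) = C1*exp(-7*y/2) - y + 118/21


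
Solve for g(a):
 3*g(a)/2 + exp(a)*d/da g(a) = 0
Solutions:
 g(a) = C1*exp(3*exp(-a)/2)


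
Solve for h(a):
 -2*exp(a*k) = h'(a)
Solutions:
 h(a) = C1 - 2*exp(a*k)/k


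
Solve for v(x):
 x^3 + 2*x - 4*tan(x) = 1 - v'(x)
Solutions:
 v(x) = C1 - x^4/4 - x^2 + x - 4*log(cos(x))


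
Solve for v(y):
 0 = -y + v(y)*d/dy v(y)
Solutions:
 v(y) = -sqrt(C1 + y^2)
 v(y) = sqrt(C1 + y^2)


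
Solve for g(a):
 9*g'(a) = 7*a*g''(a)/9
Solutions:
 g(a) = C1 + C2*a^(88/7)


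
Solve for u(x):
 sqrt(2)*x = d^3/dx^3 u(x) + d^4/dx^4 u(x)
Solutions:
 u(x) = C1 + C2*x + C3*x^2 + C4*exp(-x) + sqrt(2)*x^4/24 - sqrt(2)*x^3/6


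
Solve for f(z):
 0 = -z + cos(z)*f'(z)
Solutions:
 f(z) = C1 + Integral(z/cos(z), z)


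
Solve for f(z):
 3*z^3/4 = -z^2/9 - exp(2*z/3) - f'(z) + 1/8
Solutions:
 f(z) = C1 - 3*z^4/16 - z^3/27 + z/8 - 3*exp(2*z/3)/2


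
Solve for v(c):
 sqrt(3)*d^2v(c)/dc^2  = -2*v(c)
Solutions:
 v(c) = C1*sin(sqrt(2)*3^(3/4)*c/3) + C2*cos(sqrt(2)*3^(3/4)*c/3)


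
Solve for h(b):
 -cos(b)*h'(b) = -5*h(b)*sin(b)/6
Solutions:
 h(b) = C1/cos(b)^(5/6)


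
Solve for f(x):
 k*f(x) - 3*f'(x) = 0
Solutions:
 f(x) = C1*exp(k*x/3)


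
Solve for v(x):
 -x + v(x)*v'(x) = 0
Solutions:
 v(x) = -sqrt(C1 + x^2)
 v(x) = sqrt(C1 + x^2)


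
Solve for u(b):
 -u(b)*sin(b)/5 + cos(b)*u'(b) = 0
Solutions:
 u(b) = C1/cos(b)^(1/5)


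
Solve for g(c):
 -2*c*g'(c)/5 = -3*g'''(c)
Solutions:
 g(c) = C1 + Integral(C2*airyai(15^(2/3)*2^(1/3)*c/15) + C3*airybi(15^(2/3)*2^(1/3)*c/15), c)


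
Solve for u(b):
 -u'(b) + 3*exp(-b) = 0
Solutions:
 u(b) = C1 - 3*exp(-b)


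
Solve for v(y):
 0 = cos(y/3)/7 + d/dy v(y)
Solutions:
 v(y) = C1 - 3*sin(y/3)/7


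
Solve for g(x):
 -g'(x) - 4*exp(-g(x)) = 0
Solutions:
 g(x) = log(C1 - 4*x)


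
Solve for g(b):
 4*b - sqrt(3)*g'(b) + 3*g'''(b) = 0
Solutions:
 g(b) = C1 + C2*exp(-3^(3/4)*b/3) + C3*exp(3^(3/4)*b/3) + 2*sqrt(3)*b^2/3


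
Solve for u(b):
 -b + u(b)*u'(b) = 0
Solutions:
 u(b) = -sqrt(C1 + b^2)
 u(b) = sqrt(C1 + b^2)


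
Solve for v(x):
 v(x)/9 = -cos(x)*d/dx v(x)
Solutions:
 v(x) = C1*(sin(x) - 1)^(1/18)/(sin(x) + 1)^(1/18)


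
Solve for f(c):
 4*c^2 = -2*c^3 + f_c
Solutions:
 f(c) = C1 + c^4/2 + 4*c^3/3


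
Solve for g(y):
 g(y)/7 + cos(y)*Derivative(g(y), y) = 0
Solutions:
 g(y) = C1*(sin(y) - 1)^(1/14)/(sin(y) + 1)^(1/14)


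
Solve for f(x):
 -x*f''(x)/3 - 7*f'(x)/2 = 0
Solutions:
 f(x) = C1 + C2/x^(19/2)


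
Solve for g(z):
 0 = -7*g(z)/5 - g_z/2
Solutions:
 g(z) = C1*exp(-14*z/5)


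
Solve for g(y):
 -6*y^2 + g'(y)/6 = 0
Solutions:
 g(y) = C1 + 12*y^3


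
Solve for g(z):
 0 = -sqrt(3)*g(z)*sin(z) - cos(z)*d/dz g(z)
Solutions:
 g(z) = C1*cos(z)^(sqrt(3))


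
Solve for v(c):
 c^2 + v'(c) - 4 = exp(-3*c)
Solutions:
 v(c) = C1 - c^3/3 + 4*c - exp(-3*c)/3


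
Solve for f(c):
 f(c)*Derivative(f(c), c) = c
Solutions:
 f(c) = -sqrt(C1 + c^2)
 f(c) = sqrt(C1 + c^2)


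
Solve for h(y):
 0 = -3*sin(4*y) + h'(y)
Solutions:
 h(y) = C1 - 3*cos(4*y)/4


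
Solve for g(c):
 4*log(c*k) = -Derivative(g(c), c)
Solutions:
 g(c) = C1 - 4*c*log(c*k) + 4*c


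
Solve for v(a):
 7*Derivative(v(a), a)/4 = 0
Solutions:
 v(a) = C1


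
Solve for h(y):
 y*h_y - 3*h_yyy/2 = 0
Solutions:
 h(y) = C1 + Integral(C2*airyai(2^(1/3)*3^(2/3)*y/3) + C3*airybi(2^(1/3)*3^(2/3)*y/3), y)


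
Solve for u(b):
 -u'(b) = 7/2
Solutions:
 u(b) = C1 - 7*b/2


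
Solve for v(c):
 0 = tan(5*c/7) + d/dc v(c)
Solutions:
 v(c) = C1 + 7*log(cos(5*c/7))/5


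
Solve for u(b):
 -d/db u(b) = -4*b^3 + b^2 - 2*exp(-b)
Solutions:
 u(b) = C1 + b^4 - b^3/3 - 2*exp(-b)


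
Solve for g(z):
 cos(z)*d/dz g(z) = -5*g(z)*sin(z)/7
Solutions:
 g(z) = C1*cos(z)^(5/7)


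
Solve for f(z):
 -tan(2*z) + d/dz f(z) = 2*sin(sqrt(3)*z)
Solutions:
 f(z) = C1 - log(cos(2*z))/2 - 2*sqrt(3)*cos(sqrt(3)*z)/3


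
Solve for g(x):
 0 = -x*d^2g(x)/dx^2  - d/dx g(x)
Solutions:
 g(x) = C1 + C2*log(x)


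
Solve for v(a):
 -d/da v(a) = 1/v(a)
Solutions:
 v(a) = -sqrt(C1 - 2*a)
 v(a) = sqrt(C1 - 2*a)


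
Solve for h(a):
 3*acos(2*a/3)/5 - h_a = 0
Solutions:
 h(a) = C1 + 3*a*acos(2*a/3)/5 - 3*sqrt(9 - 4*a^2)/10


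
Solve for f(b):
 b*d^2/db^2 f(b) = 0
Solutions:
 f(b) = C1 + C2*b


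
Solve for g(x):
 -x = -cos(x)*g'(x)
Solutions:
 g(x) = C1 + Integral(x/cos(x), x)


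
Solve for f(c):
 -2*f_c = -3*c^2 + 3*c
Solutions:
 f(c) = C1 + c^3/2 - 3*c^2/4


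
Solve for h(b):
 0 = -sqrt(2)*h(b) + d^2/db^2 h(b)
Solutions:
 h(b) = C1*exp(-2^(1/4)*b) + C2*exp(2^(1/4)*b)


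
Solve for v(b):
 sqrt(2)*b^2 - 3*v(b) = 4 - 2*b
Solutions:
 v(b) = sqrt(2)*b^2/3 + 2*b/3 - 4/3


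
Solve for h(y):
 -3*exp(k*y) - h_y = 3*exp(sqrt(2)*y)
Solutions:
 h(y) = C1 - 3*sqrt(2)*exp(sqrt(2)*y)/2 - 3*exp(k*y)/k


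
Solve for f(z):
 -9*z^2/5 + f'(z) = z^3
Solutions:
 f(z) = C1 + z^4/4 + 3*z^3/5


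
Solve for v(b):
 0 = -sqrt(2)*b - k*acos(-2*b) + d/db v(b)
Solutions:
 v(b) = C1 + sqrt(2)*b^2/2 + k*(b*acos(-2*b) + sqrt(1 - 4*b^2)/2)


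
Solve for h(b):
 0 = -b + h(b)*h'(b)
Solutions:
 h(b) = -sqrt(C1 + b^2)
 h(b) = sqrt(C1 + b^2)


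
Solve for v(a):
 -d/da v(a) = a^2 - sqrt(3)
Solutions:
 v(a) = C1 - a^3/3 + sqrt(3)*a


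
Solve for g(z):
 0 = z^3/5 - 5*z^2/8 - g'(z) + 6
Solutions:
 g(z) = C1 + z^4/20 - 5*z^3/24 + 6*z


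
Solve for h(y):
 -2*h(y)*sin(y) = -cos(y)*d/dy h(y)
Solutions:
 h(y) = C1/cos(y)^2


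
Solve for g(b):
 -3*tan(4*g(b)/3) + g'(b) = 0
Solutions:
 g(b) = -3*asin(C1*exp(4*b))/4 + 3*pi/4
 g(b) = 3*asin(C1*exp(4*b))/4


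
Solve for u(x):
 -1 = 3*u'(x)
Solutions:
 u(x) = C1 - x/3


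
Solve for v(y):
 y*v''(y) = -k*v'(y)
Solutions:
 v(y) = C1 + y^(1 - re(k))*(C2*sin(log(y)*Abs(im(k))) + C3*cos(log(y)*im(k)))


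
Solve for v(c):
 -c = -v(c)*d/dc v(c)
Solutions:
 v(c) = -sqrt(C1 + c^2)
 v(c) = sqrt(C1 + c^2)


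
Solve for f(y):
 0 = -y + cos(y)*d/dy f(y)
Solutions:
 f(y) = C1 + Integral(y/cos(y), y)


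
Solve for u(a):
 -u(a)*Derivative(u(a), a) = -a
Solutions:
 u(a) = -sqrt(C1 + a^2)
 u(a) = sqrt(C1 + a^2)


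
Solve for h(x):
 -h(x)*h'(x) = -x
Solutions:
 h(x) = -sqrt(C1 + x^2)
 h(x) = sqrt(C1 + x^2)


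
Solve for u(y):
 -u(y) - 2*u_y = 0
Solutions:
 u(y) = C1*exp(-y/2)


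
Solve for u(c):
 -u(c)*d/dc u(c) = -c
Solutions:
 u(c) = -sqrt(C1 + c^2)
 u(c) = sqrt(C1 + c^2)


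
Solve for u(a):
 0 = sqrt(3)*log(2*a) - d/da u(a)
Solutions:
 u(a) = C1 + sqrt(3)*a*log(a) - sqrt(3)*a + sqrt(3)*a*log(2)


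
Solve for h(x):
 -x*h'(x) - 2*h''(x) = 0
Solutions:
 h(x) = C1 + C2*erf(x/2)


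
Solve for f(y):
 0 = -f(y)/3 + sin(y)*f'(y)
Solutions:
 f(y) = C1*(cos(y) - 1)^(1/6)/(cos(y) + 1)^(1/6)


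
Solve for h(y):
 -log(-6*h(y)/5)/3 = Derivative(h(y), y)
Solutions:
 3*Integral(1/(log(-_y) - log(5) + log(6)), (_y, h(y))) = C1 - y


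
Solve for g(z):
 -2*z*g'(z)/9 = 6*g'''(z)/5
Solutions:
 g(z) = C1 + Integral(C2*airyai(-5^(1/3)*z/3) + C3*airybi(-5^(1/3)*z/3), z)


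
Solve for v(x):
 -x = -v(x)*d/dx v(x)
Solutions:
 v(x) = -sqrt(C1 + x^2)
 v(x) = sqrt(C1 + x^2)


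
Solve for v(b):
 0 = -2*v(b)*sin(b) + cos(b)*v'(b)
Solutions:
 v(b) = C1/cos(b)^2


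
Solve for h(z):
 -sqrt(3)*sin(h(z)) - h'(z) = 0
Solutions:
 h(z) = -acos((-C1 - exp(2*sqrt(3)*z))/(C1 - exp(2*sqrt(3)*z))) + 2*pi
 h(z) = acos((-C1 - exp(2*sqrt(3)*z))/(C1 - exp(2*sqrt(3)*z)))


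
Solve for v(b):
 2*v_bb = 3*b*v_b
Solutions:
 v(b) = C1 + C2*erfi(sqrt(3)*b/2)


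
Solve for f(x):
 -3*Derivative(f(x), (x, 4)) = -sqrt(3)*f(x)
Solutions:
 f(x) = C1*exp(-3^(7/8)*x/3) + C2*exp(3^(7/8)*x/3) + C3*sin(3^(7/8)*x/3) + C4*cos(3^(7/8)*x/3)


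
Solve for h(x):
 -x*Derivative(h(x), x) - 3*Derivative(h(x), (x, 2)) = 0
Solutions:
 h(x) = C1 + C2*erf(sqrt(6)*x/6)


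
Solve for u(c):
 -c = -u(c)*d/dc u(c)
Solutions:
 u(c) = -sqrt(C1 + c^2)
 u(c) = sqrt(C1 + c^2)


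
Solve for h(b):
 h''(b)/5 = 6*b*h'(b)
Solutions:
 h(b) = C1 + C2*erfi(sqrt(15)*b)


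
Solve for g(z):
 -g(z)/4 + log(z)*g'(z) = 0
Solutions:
 g(z) = C1*exp(li(z)/4)


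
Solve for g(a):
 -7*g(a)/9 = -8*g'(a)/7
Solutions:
 g(a) = C1*exp(49*a/72)


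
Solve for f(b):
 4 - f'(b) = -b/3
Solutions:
 f(b) = C1 + b^2/6 + 4*b


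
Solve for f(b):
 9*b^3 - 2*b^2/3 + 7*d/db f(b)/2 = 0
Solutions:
 f(b) = C1 - 9*b^4/14 + 4*b^3/63


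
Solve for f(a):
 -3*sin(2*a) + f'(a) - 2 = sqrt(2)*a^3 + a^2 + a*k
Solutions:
 f(a) = C1 + sqrt(2)*a^4/4 + a^3/3 + a^2*k/2 + 2*a - 3*cos(2*a)/2


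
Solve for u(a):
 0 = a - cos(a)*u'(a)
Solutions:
 u(a) = C1 + Integral(a/cos(a), a)


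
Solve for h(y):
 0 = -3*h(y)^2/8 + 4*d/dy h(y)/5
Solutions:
 h(y) = -32/(C1 + 15*y)


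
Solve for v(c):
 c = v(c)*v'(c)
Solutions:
 v(c) = -sqrt(C1 + c^2)
 v(c) = sqrt(C1 + c^2)


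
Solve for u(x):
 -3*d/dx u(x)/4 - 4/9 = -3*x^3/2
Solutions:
 u(x) = C1 + x^4/2 - 16*x/27


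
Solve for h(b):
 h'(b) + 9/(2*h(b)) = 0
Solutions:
 h(b) = -sqrt(C1 - 9*b)
 h(b) = sqrt(C1 - 9*b)


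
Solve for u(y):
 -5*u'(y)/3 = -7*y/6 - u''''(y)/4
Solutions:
 u(y) = C1 + C4*exp(20^(1/3)*3^(2/3)*y/3) + 7*y^2/20 + (C2*sin(20^(1/3)*3^(1/6)*y/2) + C3*cos(20^(1/3)*3^(1/6)*y/2))*exp(-20^(1/3)*3^(2/3)*y/6)


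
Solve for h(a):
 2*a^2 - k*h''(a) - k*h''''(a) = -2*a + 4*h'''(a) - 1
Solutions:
 h(a) = C1 + C2*a + C3*exp(a*(sqrt(4 - k^2) - 2)/k) + C4*exp(-a*(sqrt(4 - k^2) + 2)/k) + a^4/(6*k) + a^3*(1 - 8/k)/(3*k) + a^2*(-3/2 - 4/k + 32/k^2)/k


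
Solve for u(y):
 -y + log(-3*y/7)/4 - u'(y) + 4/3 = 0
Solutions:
 u(y) = C1 - y^2/2 + y*log(-y)/4 + y*(-3*log(7) + 3*log(3) + 13)/12


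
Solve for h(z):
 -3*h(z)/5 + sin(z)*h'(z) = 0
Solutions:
 h(z) = C1*(cos(z) - 1)^(3/10)/(cos(z) + 1)^(3/10)


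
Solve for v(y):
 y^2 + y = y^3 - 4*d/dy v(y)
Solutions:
 v(y) = C1 + y^4/16 - y^3/12 - y^2/8


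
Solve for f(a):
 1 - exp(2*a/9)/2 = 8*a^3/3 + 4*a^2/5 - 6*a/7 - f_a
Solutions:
 f(a) = C1 + 2*a^4/3 + 4*a^3/15 - 3*a^2/7 - a + 9*exp(2*a/9)/4


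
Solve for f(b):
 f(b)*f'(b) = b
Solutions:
 f(b) = -sqrt(C1 + b^2)
 f(b) = sqrt(C1 + b^2)


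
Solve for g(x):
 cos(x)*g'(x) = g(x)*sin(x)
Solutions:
 g(x) = C1/cos(x)


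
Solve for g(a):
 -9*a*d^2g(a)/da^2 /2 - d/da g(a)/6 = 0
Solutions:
 g(a) = C1 + C2*a^(26/27)


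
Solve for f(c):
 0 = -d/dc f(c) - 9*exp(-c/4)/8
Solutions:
 f(c) = C1 + 9*exp(-c/4)/2


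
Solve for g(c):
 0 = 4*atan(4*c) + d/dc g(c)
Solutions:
 g(c) = C1 - 4*c*atan(4*c) + log(16*c^2 + 1)/2


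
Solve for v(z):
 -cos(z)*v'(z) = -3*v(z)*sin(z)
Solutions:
 v(z) = C1/cos(z)^3


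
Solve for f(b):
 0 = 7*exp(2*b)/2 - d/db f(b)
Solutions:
 f(b) = C1 + 7*exp(2*b)/4


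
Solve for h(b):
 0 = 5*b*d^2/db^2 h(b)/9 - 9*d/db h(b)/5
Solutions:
 h(b) = C1 + C2*b^(106/25)


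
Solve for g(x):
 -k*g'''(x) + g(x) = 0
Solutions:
 g(x) = C1*exp(x*(1/k)^(1/3)) + C2*exp(x*(-1 + sqrt(3)*I)*(1/k)^(1/3)/2) + C3*exp(-x*(1 + sqrt(3)*I)*(1/k)^(1/3)/2)


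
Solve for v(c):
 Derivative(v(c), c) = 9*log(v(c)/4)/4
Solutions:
 4*Integral(1/(-log(_y) + 2*log(2)), (_y, v(c)))/9 = C1 - c


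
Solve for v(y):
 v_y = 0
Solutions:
 v(y) = C1


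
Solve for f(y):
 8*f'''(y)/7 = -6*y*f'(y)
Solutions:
 f(y) = C1 + Integral(C2*airyai(-42^(1/3)*y/2) + C3*airybi(-42^(1/3)*y/2), y)


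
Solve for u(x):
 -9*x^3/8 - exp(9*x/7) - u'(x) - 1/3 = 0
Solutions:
 u(x) = C1 - 9*x^4/32 - x/3 - 7*exp(9*x/7)/9


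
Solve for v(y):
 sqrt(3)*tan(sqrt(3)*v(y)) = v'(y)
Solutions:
 v(y) = sqrt(3)*(pi - asin(C1*exp(3*y)))/3
 v(y) = sqrt(3)*asin(C1*exp(3*y))/3


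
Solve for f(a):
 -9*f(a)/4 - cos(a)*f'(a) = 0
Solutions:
 f(a) = C1*(sin(a) - 1)^(9/8)/(sin(a) + 1)^(9/8)


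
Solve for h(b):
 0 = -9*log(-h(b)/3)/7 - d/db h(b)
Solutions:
 7*Integral(1/(log(-_y) - log(3)), (_y, h(b)))/9 = C1 - b


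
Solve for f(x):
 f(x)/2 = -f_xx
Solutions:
 f(x) = C1*sin(sqrt(2)*x/2) + C2*cos(sqrt(2)*x/2)


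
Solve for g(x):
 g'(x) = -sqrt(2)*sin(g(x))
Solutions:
 g(x) = -acos((-C1 - exp(2*sqrt(2)*x))/(C1 - exp(2*sqrt(2)*x))) + 2*pi
 g(x) = acos((-C1 - exp(2*sqrt(2)*x))/(C1 - exp(2*sqrt(2)*x)))


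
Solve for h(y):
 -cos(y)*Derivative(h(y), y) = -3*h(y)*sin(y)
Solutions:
 h(y) = C1/cos(y)^3


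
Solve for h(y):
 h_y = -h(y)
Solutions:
 h(y) = C1*exp(-y)


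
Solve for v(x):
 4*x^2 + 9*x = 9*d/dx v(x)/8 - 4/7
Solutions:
 v(x) = C1 + 32*x^3/27 + 4*x^2 + 32*x/63


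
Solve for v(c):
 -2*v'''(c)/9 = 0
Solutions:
 v(c) = C1 + C2*c + C3*c^2


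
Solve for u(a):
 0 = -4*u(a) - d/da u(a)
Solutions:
 u(a) = C1*exp(-4*a)


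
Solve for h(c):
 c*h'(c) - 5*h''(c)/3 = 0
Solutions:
 h(c) = C1 + C2*erfi(sqrt(30)*c/10)


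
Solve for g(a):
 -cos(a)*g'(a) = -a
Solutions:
 g(a) = C1 + Integral(a/cos(a), a)


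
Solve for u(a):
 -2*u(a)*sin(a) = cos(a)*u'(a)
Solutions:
 u(a) = C1*cos(a)^2


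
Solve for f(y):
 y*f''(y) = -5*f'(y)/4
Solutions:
 f(y) = C1 + C2/y^(1/4)


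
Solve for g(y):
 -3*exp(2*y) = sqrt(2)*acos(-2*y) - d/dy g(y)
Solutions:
 g(y) = C1 + sqrt(2)*(y*acos(-2*y) + sqrt(1 - 4*y^2)/2) + 3*exp(2*y)/2


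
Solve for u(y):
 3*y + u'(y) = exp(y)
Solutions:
 u(y) = C1 - 3*y^2/2 + exp(y)


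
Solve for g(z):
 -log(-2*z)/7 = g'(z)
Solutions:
 g(z) = C1 - z*log(-z)/7 + z*(1 - log(2))/7


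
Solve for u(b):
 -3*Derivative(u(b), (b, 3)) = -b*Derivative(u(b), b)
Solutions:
 u(b) = C1 + Integral(C2*airyai(3^(2/3)*b/3) + C3*airybi(3^(2/3)*b/3), b)


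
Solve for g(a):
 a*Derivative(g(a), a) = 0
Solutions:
 g(a) = C1


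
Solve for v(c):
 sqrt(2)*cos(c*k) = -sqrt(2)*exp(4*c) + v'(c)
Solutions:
 v(c) = C1 + sqrt(2)*exp(4*c)/4 + sqrt(2)*sin(c*k)/k


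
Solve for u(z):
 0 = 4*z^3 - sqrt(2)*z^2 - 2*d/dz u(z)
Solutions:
 u(z) = C1 + z^4/2 - sqrt(2)*z^3/6


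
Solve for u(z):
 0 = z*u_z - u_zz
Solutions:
 u(z) = C1 + C2*erfi(sqrt(2)*z/2)


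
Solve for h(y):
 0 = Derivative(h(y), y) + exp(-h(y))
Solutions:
 h(y) = log(C1 - y)


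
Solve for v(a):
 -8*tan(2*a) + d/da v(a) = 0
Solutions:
 v(a) = C1 - 4*log(cos(2*a))


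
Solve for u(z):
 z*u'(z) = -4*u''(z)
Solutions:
 u(z) = C1 + C2*erf(sqrt(2)*z/4)


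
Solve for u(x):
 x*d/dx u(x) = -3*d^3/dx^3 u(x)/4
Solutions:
 u(x) = C1 + Integral(C2*airyai(-6^(2/3)*x/3) + C3*airybi(-6^(2/3)*x/3), x)


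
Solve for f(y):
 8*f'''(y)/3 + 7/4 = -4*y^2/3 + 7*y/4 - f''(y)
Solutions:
 f(y) = C1 + C2*y + C3*exp(-3*y/8) - y^4/9 + 319*y^3/216 - 2741*y^2/216


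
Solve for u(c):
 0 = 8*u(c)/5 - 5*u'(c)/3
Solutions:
 u(c) = C1*exp(24*c/25)


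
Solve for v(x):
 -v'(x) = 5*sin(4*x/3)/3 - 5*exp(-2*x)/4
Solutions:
 v(x) = C1 + 5*cos(4*x/3)/4 - 5*exp(-2*x)/8


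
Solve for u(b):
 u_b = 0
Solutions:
 u(b) = C1


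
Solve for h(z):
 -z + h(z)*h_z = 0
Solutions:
 h(z) = -sqrt(C1 + z^2)
 h(z) = sqrt(C1 + z^2)


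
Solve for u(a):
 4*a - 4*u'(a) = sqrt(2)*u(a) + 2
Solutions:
 u(a) = C1*exp(-sqrt(2)*a/4) + 2*sqrt(2)*a - 8 - sqrt(2)


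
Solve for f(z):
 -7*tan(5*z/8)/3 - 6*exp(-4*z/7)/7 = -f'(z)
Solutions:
 f(z) = C1 + 28*log(tan(5*z/8)^2 + 1)/15 - 3*exp(-4*z/7)/2


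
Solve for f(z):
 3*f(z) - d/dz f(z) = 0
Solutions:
 f(z) = C1*exp(3*z)


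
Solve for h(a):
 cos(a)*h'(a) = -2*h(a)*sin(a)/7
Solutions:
 h(a) = C1*cos(a)^(2/7)


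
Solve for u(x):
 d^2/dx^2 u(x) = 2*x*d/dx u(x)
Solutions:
 u(x) = C1 + C2*erfi(x)


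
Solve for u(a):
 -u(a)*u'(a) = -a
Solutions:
 u(a) = -sqrt(C1 + a^2)
 u(a) = sqrt(C1 + a^2)


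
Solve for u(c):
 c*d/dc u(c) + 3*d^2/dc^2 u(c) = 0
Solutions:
 u(c) = C1 + C2*erf(sqrt(6)*c/6)


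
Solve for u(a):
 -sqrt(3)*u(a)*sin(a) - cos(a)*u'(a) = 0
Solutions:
 u(a) = C1*cos(a)^(sqrt(3))


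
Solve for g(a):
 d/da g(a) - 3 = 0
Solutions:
 g(a) = C1 + 3*a


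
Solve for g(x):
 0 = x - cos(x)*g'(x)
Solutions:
 g(x) = C1 + Integral(x/cos(x), x)


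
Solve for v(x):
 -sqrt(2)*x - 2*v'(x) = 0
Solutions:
 v(x) = C1 - sqrt(2)*x^2/4


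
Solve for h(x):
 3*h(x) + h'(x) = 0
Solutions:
 h(x) = C1*exp(-3*x)


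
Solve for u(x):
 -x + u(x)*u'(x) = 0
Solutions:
 u(x) = -sqrt(C1 + x^2)
 u(x) = sqrt(C1 + x^2)


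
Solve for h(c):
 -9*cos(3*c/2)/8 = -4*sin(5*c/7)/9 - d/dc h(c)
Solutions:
 h(c) = C1 + 3*sin(3*c/2)/4 + 28*cos(5*c/7)/45


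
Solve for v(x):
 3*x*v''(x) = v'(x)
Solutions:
 v(x) = C1 + C2*x^(4/3)


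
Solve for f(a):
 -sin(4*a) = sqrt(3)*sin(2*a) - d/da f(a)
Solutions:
 f(a) = C1 - sqrt(3)*cos(2*a)/2 - cos(4*a)/4


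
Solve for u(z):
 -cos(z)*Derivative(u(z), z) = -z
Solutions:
 u(z) = C1 + Integral(z/cos(z), z)


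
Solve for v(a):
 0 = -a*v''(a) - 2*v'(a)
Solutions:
 v(a) = C1 + C2/a


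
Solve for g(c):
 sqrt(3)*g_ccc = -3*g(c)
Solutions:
 g(c) = C3*exp(-3^(1/6)*c) + (C1*sin(3^(2/3)*c/2) + C2*cos(3^(2/3)*c/2))*exp(3^(1/6)*c/2)


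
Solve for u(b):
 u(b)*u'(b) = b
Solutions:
 u(b) = -sqrt(C1 + b^2)
 u(b) = sqrt(C1 + b^2)


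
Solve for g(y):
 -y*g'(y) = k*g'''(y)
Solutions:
 g(y) = C1 + Integral(C2*airyai(y*(-1/k)^(1/3)) + C3*airybi(y*(-1/k)^(1/3)), y)


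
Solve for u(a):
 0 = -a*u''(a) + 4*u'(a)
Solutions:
 u(a) = C1 + C2*a^5


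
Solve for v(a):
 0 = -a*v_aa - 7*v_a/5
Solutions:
 v(a) = C1 + C2/a^(2/5)


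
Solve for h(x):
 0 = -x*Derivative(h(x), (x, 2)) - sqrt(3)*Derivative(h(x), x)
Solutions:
 h(x) = C1 + C2*x^(1 - sqrt(3))


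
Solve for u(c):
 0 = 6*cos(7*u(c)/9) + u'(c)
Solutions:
 6*c - 9*log(sin(7*u(c)/9) - 1)/14 + 9*log(sin(7*u(c)/9) + 1)/14 = C1


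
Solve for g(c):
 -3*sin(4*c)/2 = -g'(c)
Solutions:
 g(c) = C1 - 3*cos(4*c)/8


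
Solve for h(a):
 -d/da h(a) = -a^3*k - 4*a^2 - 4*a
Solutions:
 h(a) = C1 + a^4*k/4 + 4*a^3/3 + 2*a^2


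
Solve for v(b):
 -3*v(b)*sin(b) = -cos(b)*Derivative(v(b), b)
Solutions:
 v(b) = C1/cos(b)^3


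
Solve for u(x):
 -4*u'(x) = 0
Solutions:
 u(x) = C1


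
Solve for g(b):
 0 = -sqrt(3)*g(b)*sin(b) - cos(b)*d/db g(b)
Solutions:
 g(b) = C1*cos(b)^(sqrt(3))


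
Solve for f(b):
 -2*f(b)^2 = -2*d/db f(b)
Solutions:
 f(b) = -1/(C1 + b)


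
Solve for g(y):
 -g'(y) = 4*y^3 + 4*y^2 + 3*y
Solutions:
 g(y) = C1 - y^4 - 4*y^3/3 - 3*y^2/2


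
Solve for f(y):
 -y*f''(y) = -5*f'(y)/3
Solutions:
 f(y) = C1 + C2*y^(8/3)


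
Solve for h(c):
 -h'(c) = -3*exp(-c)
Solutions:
 h(c) = C1 - 3*exp(-c)


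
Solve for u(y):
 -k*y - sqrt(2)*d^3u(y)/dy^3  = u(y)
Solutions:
 u(y) = C3*exp(-2^(5/6)*y/2) - k*y + (C1*sin(2^(5/6)*sqrt(3)*y/4) + C2*cos(2^(5/6)*sqrt(3)*y/4))*exp(2^(5/6)*y/4)


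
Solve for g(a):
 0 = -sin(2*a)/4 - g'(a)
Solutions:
 g(a) = C1 + cos(2*a)/8


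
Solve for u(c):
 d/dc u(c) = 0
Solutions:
 u(c) = C1


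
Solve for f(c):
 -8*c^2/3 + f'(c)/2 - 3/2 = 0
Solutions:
 f(c) = C1 + 16*c^3/9 + 3*c


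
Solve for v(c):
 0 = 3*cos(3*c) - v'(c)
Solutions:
 v(c) = C1 + sin(3*c)


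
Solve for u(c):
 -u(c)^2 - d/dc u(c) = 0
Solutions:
 u(c) = 1/(C1 + c)


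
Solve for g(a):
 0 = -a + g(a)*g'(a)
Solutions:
 g(a) = -sqrt(C1 + a^2)
 g(a) = sqrt(C1 + a^2)


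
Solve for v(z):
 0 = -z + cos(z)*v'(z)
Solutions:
 v(z) = C1 + Integral(z/cos(z), z)


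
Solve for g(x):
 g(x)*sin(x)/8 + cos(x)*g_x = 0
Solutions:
 g(x) = C1*cos(x)^(1/8)


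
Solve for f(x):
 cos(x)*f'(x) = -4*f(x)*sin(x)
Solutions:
 f(x) = C1*cos(x)^4


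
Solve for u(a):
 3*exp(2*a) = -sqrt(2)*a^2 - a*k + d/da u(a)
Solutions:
 u(a) = C1 + sqrt(2)*a^3/3 + a^2*k/2 + 3*exp(2*a)/2


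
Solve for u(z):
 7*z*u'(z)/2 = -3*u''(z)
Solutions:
 u(z) = C1 + C2*erf(sqrt(21)*z/6)


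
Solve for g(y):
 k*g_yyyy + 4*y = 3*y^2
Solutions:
 g(y) = C1 + C2*y + C3*y^2 + C4*y^3 + y^6/(120*k) - y^5/(30*k)


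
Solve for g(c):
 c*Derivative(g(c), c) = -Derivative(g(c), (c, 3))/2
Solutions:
 g(c) = C1 + Integral(C2*airyai(-2^(1/3)*c) + C3*airybi(-2^(1/3)*c), c)


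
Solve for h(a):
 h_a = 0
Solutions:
 h(a) = C1


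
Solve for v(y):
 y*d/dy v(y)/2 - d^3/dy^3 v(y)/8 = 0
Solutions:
 v(y) = C1 + Integral(C2*airyai(2^(2/3)*y) + C3*airybi(2^(2/3)*y), y)


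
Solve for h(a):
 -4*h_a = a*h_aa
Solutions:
 h(a) = C1 + C2/a^3


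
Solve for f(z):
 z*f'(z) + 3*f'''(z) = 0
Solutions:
 f(z) = C1 + Integral(C2*airyai(-3^(2/3)*z/3) + C3*airybi(-3^(2/3)*z/3), z)


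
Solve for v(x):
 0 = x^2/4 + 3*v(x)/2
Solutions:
 v(x) = -x^2/6


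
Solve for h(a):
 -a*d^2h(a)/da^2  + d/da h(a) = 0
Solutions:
 h(a) = C1 + C2*a^2


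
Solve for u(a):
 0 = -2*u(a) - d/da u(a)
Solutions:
 u(a) = C1*exp(-2*a)


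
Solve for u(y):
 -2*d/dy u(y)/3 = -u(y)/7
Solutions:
 u(y) = C1*exp(3*y/14)


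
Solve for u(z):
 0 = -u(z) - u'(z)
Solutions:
 u(z) = C1*exp(-z)


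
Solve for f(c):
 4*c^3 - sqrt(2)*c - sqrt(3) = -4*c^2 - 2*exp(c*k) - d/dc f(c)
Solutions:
 f(c) = C1 - c^4 - 4*c^3/3 + sqrt(2)*c^2/2 + sqrt(3)*c - 2*exp(c*k)/k


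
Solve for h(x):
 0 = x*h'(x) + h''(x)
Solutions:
 h(x) = C1 + C2*erf(sqrt(2)*x/2)


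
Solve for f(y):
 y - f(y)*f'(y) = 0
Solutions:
 f(y) = -sqrt(C1 + y^2)
 f(y) = sqrt(C1 + y^2)


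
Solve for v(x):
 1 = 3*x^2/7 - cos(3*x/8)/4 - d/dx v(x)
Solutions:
 v(x) = C1 + x^3/7 - x - 2*sin(3*x/8)/3


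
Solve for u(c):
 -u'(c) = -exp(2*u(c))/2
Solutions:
 u(c) = log(-sqrt(-1/(C1 + c)))
 u(c) = log(-1/(C1 + c))/2


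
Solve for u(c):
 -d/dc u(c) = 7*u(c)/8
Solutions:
 u(c) = C1*exp(-7*c/8)


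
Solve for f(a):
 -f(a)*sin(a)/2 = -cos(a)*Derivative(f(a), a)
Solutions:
 f(a) = C1/sqrt(cos(a))


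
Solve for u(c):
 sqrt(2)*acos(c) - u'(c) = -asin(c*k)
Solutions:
 u(c) = C1 + sqrt(2)*(c*acos(c) - sqrt(1 - c^2)) + Piecewise((c*asin(c*k) + sqrt(-c^2*k^2 + 1)/k, Ne(k, 0)), (0, True))


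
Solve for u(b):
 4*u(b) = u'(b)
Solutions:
 u(b) = C1*exp(4*b)


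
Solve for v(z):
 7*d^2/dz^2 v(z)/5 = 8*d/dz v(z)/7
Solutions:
 v(z) = C1 + C2*exp(40*z/49)


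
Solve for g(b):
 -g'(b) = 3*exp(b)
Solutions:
 g(b) = C1 - 3*exp(b)


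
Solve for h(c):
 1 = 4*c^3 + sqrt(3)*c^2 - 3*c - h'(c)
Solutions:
 h(c) = C1 + c^4 + sqrt(3)*c^3/3 - 3*c^2/2 - c


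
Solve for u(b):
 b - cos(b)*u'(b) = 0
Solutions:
 u(b) = C1 + Integral(b/cos(b), b)


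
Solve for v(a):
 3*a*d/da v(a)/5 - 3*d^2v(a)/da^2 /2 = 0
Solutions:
 v(a) = C1 + C2*erfi(sqrt(5)*a/5)


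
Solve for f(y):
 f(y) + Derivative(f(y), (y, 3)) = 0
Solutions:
 f(y) = C3*exp(-y) + (C1*sin(sqrt(3)*y/2) + C2*cos(sqrt(3)*y/2))*exp(y/2)


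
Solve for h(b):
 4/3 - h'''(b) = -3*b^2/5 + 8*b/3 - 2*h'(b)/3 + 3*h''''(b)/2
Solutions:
 h(b) = C1 + C2*exp(-b*(2*2^(2/3)/(9*sqrt(73) + 77)^(1/3) + 4 + 2^(1/3)*(9*sqrt(73) + 77)^(1/3))/18)*sin(2^(1/3)*sqrt(3)*b*(-(9*sqrt(73) + 77)^(1/3) + 2*2^(1/3)/(9*sqrt(73) + 77)^(1/3))/18) + C3*exp(-b*(2*2^(2/3)/(9*sqrt(73) + 77)^(1/3) + 4 + 2^(1/3)*(9*sqrt(73) + 77)^(1/3))/18)*cos(2^(1/3)*sqrt(3)*b*(-(9*sqrt(73) + 77)^(1/3) + 2*2^(1/3)/(9*sqrt(73) + 77)^(1/3))/18) + C4*exp(b*(-2 + 2*2^(2/3)/(9*sqrt(73) + 77)^(1/3) + 2^(1/3)*(9*sqrt(73) + 77)^(1/3))/9) - 3*b^3/10 + 2*b^2 - 47*b/10


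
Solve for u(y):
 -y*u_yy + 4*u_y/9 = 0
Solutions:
 u(y) = C1 + C2*y^(13/9)


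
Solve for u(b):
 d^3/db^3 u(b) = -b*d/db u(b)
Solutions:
 u(b) = C1 + Integral(C2*airyai(-b) + C3*airybi(-b), b)


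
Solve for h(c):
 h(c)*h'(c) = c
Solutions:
 h(c) = -sqrt(C1 + c^2)
 h(c) = sqrt(C1 + c^2)


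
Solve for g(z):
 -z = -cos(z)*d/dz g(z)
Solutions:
 g(z) = C1 + Integral(z/cos(z), z)


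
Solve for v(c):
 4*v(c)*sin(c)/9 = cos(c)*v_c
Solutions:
 v(c) = C1/cos(c)^(4/9)


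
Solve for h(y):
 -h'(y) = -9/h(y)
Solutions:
 h(y) = -sqrt(C1 + 18*y)
 h(y) = sqrt(C1 + 18*y)


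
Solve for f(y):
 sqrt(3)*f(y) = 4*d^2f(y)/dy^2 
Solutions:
 f(y) = C1*exp(-3^(1/4)*y/2) + C2*exp(3^(1/4)*y/2)


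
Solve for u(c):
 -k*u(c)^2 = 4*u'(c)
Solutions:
 u(c) = 4/(C1 + c*k)


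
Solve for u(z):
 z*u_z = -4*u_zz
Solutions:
 u(z) = C1 + C2*erf(sqrt(2)*z/4)


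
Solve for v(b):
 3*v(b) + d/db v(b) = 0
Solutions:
 v(b) = C1*exp(-3*b)


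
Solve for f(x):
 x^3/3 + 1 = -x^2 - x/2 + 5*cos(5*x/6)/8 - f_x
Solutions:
 f(x) = C1 - x^4/12 - x^3/3 - x^2/4 - x + 3*sin(5*x/6)/4


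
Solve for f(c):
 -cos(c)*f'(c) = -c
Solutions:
 f(c) = C1 + Integral(c/cos(c), c)


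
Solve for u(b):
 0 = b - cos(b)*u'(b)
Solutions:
 u(b) = C1 + Integral(b/cos(b), b)


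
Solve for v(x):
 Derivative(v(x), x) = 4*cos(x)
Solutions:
 v(x) = C1 + 4*sin(x)


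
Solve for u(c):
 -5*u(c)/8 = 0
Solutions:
 u(c) = 0


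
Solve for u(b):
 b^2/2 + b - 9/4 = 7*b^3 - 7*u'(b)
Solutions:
 u(b) = C1 + b^4/4 - b^3/42 - b^2/14 + 9*b/28


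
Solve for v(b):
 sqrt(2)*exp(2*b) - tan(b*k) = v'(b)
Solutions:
 v(b) = C1 - Piecewise((-log(cos(b*k))/k, Ne(k, 0)), (0, True)) + sqrt(2)*exp(2*b)/2


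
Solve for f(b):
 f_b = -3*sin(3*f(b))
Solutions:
 f(b) = -acos((-C1 - exp(18*b))/(C1 - exp(18*b)))/3 + 2*pi/3
 f(b) = acos((-C1 - exp(18*b))/(C1 - exp(18*b)))/3


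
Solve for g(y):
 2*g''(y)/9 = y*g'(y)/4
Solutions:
 g(y) = C1 + C2*erfi(3*y/4)


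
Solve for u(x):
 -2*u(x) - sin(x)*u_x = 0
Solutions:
 u(x) = C1*(cos(x) + 1)/(cos(x) - 1)


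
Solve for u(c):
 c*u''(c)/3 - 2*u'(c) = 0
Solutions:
 u(c) = C1 + C2*c^7


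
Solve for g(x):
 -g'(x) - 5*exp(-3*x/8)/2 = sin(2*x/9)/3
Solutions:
 g(x) = C1 + 3*cos(2*x/9)/2 + 20*exp(-3*x/8)/3


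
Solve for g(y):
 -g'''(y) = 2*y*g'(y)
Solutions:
 g(y) = C1 + Integral(C2*airyai(-2^(1/3)*y) + C3*airybi(-2^(1/3)*y), y)


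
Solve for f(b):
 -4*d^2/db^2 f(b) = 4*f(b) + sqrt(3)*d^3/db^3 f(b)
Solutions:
 f(b) = C1*exp(b*(-8*sqrt(3) + 8*2^(2/3)/(sqrt(435) + 113*sqrt(3)/9)^(1/3) + 3*2^(1/3)*(sqrt(435) + 113*sqrt(3)/9)^(1/3))/18)*sin(sqrt(3)*b*(-3*(2*sqrt(435) + 226*sqrt(3)/9)^(1/3) + 16/(2*sqrt(435) + 226*sqrt(3)/9)^(1/3))/18) + C2*exp(b*(-8*sqrt(3) + 8*2^(2/3)/(sqrt(435) + 113*sqrt(3)/9)^(1/3) + 3*2^(1/3)*(sqrt(435) + 113*sqrt(3)/9)^(1/3))/18)*cos(sqrt(3)*b*(-3*(2*sqrt(435) + 226*sqrt(3)/9)^(1/3) + 16/(2*sqrt(435) + 226*sqrt(3)/9)^(1/3))/18) + C3*exp(-b*(8*2^(2/3)/(sqrt(435) + 113*sqrt(3)/9)^(1/3) + 4*sqrt(3) + 3*2^(1/3)*(sqrt(435) + 113*sqrt(3)/9)^(1/3))/9)


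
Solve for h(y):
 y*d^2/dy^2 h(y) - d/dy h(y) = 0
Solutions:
 h(y) = C1 + C2*y^2


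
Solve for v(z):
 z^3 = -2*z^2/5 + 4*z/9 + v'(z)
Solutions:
 v(z) = C1 + z^4/4 + 2*z^3/15 - 2*z^2/9


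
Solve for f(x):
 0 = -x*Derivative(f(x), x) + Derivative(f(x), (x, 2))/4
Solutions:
 f(x) = C1 + C2*erfi(sqrt(2)*x)


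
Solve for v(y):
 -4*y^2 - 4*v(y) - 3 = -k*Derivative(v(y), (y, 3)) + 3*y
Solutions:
 v(y) = C1*exp(2^(2/3)*y*(1/k)^(1/3)) + C2*exp(2^(2/3)*y*(-1 + sqrt(3)*I)*(1/k)^(1/3)/2) + C3*exp(-2^(2/3)*y*(1 + sqrt(3)*I)*(1/k)^(1/3)/2) - y^2 - 3*y/4 - 3/4


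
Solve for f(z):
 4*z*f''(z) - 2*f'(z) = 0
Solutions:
 f(z) = C1 + C2*z^(3/2)


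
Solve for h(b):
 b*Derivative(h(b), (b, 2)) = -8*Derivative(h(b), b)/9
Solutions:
 h(b) = C1 + C2*b^(1/9)


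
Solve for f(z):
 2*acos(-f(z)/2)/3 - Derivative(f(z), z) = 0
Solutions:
 Integral(1/acos(-_y/2), (_y, f(z))) = C1 + 2*z/3


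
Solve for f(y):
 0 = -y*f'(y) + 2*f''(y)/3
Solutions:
 f(y) = C1 + C2*erfi(sqrt(3)*y/2)


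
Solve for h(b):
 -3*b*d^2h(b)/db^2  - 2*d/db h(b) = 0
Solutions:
 h(b) = C1 + C2*b^(1/3)


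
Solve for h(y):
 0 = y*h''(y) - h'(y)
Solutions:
 h(y) = C1 + C2*y^2


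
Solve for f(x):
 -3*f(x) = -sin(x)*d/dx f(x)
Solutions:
 f(x) = C1*(cos(x) - 1)^(3/2)/(cos(x) + 1)^(3/2)


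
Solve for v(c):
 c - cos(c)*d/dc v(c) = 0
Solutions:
 v(c) = C1 + Integral(c/cos(c), c)


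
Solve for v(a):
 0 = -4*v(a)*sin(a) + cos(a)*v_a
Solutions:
 v(a) = C1/cos(a)^4


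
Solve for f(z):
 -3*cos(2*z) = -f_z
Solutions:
 f(z) = C1 + 3*sin(2*z)/2


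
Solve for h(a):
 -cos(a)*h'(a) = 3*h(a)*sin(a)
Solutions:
 h(a) = C1*cos(a)^3


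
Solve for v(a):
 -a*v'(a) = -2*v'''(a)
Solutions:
 v(a) = C1 + Integral(C2*airyai(2^(2/3)*a/2) + C3*airybi(2^(2/3)*a/2), a)


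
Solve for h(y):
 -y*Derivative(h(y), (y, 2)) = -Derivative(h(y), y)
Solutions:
 h(y) = C1 + C2*y^2


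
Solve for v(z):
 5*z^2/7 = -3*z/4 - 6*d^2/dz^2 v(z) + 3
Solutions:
 v(z) = C1 + C2*z - 5*z^4/504 - z^3/48 + z^2/4


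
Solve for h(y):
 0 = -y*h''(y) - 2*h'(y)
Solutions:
 h(y) = C1 + C2/y


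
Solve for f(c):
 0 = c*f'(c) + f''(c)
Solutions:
 f(c) = C1 + C2*erf(sqrt(2)*c/2)


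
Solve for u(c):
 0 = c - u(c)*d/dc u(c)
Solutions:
 u(c) = -sqrt(C1 + c^2)
 u(c) = sqrt(C1 + c^2)


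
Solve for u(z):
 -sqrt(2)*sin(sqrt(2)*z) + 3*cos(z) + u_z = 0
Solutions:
 u(z) = C1 - 3*sin(z) - cos(sqrt(2)*z)


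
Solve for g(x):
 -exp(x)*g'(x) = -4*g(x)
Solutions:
 g(x) = C1*exp(-4*exp(-x))


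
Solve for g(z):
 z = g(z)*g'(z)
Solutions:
 g(z) = -sqrt(C1 + z^2)
 g(z) = sqrt(C1 + z^2)


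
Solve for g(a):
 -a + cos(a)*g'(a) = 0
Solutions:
 g(a) = C1 + Integral(a/cos(a), a)


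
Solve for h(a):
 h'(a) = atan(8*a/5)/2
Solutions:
 h(a) = C1 + a*atan(8*a/5)/2 - 5*log(64*a^2 + 25)/32


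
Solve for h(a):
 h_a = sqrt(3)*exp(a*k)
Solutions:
 h(a) = C1 + sqrt(3)*exp(a*k)/k


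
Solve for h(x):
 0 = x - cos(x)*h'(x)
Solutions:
 h(x) = C1 + Integral(x/cos(x), x)


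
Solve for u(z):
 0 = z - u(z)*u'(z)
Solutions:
 u(z) = -sqrt(C1 + z^2)
 u(z) = sqrt(C1 + z^2)


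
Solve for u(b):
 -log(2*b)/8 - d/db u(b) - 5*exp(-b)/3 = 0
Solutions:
 u(b) = C1 - b*log(b)/8 + b*(1 - log(2))/8 + 5*exp(-b)/3


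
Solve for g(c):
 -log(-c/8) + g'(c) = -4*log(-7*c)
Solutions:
 g(c) = C1 - 3*c*log(-c) + c*(3 - log(19208))


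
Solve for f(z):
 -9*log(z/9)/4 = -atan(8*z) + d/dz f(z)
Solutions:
 f(z) = C1 - 9*z*log(z)/4 + z*atan(8*z) + 9*z/4 + 9*z*log(3)/2 - log(64*z^2 + 1)/16


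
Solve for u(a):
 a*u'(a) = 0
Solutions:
 u(a) = C1


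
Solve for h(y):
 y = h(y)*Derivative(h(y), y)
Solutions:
 h(y) = -sqrt(C1 + y^2)
 h(y) = sqrt(C1 + y^2)


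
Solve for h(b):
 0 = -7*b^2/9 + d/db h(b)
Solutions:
 h(b) = C1 + 7*b^3/27


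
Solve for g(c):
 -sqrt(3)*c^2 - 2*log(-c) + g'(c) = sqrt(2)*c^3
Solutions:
 g(c) = C1 + sqrt(2)*c^4/4 + sqrt(3)*c^3/3 + 2*c*log(-c) - 2*c


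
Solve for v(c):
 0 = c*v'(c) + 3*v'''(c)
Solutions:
 v(c) = C1 + Integral(C2*airyai(-3^(2/3)*c/3) + C3*airybi(-3^(2/3)*c/3), c)


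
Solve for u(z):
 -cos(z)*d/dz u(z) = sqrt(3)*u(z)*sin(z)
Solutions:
 u(z) = C1*cos(z)^(sqrt(3))


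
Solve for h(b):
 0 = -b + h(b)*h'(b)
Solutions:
 h(b) = -sqrt(C1 + b^2)
 h(b) = sqrt(C1 + b^2)


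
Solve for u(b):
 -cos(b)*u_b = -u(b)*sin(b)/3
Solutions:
 u(b) = C1/cos(b)^(1/3)


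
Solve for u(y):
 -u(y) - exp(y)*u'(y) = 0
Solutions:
 u(y) = C1*exp(exp(-y))


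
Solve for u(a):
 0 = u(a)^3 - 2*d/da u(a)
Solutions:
 u(a) = -sqrt(-1/(C1 + a))
 u(a) = sqrt(-1/(C1 + a))


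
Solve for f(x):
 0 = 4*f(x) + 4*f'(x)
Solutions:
 f(x) = C1*exp(-x)


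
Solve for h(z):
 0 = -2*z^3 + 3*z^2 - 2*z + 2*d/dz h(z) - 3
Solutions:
 h(z) = C1 + z^4/4 - z^3/2 + z^2/2 + 3*z/2


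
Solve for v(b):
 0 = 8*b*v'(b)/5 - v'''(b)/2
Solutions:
 v(b) = C1 + Integral(C2*airyai(2*2^(1/3)*5^(2/3)*b/5) + C3*airybi(2*2^(1/3)*5^(2/3)*b/5), b)


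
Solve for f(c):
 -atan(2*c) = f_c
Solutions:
 f(c) = C1 - c*atan(2*c) + log(4*c^2 + 1)/4


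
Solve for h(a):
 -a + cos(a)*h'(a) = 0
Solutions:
 h(a) = C1 + Integral(a/cos(a), a)


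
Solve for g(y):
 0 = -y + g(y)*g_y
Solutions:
 g(y) = -sqrt(C1 + y^2)
 g(y) = sqrt(C1 + y^2)


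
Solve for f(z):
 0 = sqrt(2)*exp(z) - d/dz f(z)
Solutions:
 f(z) = C1 + sqrt(2)*exp(z)


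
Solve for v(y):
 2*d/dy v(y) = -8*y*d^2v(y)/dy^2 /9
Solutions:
 v(y) = C1 + C2/y^(5/4)


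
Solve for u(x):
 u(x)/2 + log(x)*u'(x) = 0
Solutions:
 u(x) = C1*exp(-li(x)/2)


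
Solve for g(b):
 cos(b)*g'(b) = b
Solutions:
 g(b) = C1 + Integral(b/cos(b), b)


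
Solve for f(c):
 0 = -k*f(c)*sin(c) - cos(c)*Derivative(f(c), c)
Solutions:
 f(c) = C1*exp(k*log(cos(c)))


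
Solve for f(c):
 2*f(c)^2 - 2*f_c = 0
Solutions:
 f(c) = -1/(C1 + c)


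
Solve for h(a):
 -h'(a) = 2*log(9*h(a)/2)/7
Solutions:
 -7*Integral(1/(-log(_y) - 2*log(3) + log(2)), (_y, h(a)))/2 = C1 - a


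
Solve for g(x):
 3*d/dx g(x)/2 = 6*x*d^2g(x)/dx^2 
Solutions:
 g(x) = C1 + C2*x^(5/4)


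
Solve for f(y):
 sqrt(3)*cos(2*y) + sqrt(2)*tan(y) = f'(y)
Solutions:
 f(y) = C1 - sqrt(2)*log(cos(y)) + sqrt(3)*sin(2*y)/2


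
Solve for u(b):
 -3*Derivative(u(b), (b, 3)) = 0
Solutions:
 u(b) = C1 + C2*b + C3*b^2


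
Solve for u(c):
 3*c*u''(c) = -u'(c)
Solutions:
 u(c) = C1 + C2*c^(2/3)


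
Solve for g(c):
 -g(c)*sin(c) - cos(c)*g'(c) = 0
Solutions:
 g(c) = C1*cos(c)


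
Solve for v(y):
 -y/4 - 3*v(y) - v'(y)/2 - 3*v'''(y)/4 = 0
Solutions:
 v(y) = C1*exp(-2^(1/3)*y*(-(27 + sqrt(731))^(1/3) + 2^(1/3)/(27 + sqrt(731))^(1/3))/6)*sin(2^(1/3)*sqrt(3)*y*(2^(1/3)/(27 + sqrt(731))^(1/3) + (27 + sqrt(731))^(1/3))/6) + C2*exp(-2^(1/3)*y*(-(27 + sqrt(731))^(1/3) + 2^(1/3)/(27 + sqrt(731))^(1/3))/6)*cos(2^(1/3)*sqrt(3)*y*(2^(1/3)/(27 + sqrt(731))^(1/3) + (27 + sqrt(731))^(1/3))/6) + C3*exp(2^(1/3)*y*(-(27 + sqrt(731))^(1/3) + 2^(1/3)/(27 + sqrt(731))^(1/3))/3) - y/12 + 1/72


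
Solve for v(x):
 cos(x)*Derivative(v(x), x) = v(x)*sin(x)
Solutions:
 v(x) = C1/cos(x)


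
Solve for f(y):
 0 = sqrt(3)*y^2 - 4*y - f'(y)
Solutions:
 f(y) = C1 + sqrt(3)*y^3/3 - 2*y^2


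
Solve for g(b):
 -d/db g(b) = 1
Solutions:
 g(b) = C1 - b


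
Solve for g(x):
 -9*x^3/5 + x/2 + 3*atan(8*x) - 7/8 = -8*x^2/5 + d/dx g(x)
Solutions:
 g(x) = C1 - 9*x^4/20 + 8*x^3/15 + x^2/4 + 3*x*atan(8*x) - 7*x/8 - 3*log(64*x^2 + 1)/16


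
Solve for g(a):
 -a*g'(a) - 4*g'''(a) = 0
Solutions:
 g(a) = C1 + Integral(C2*airyai(-2^(1/3)*a/2) + C3*airybi(-2^(1/3)*a/2), a)


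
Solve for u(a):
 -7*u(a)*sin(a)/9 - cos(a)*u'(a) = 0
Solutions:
 u(a) = C1*cos(a)^(7/9)


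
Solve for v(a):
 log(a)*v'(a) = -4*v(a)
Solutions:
 v(a) = C1*exp(-4*li(a))


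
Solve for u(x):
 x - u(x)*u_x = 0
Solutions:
 u(x) = -sqrt(C1 + x^2)
 u(x) = sqrt(C1 + x^2)


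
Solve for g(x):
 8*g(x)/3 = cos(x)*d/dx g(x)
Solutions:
 g(x) = C1*(sin(x) + 1)^(4/3)/(sin(x) - 1)^(4/3)


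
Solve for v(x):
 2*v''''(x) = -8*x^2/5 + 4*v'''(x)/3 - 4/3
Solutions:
 v(x) = C1 + C2*x + C3*x^2 + C4*exp(2*x/3) + x^5/50 + 3*x^4/20 + 16*x^3/15


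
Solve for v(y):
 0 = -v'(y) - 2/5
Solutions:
 v(y) = C1 - 2*y/5


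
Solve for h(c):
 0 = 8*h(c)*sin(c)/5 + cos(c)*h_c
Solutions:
 h(c) = C1*cos(c)^(8/5)


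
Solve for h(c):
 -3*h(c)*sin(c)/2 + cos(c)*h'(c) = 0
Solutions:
 h(c) = C1/cos(c)^(3/2)


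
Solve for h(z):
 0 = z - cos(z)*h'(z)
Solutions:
 h(z) = C1 + Integral(z/cos(z), z)


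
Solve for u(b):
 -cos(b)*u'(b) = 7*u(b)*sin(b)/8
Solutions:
 u(b) = C1*cos(b)^(7/8)


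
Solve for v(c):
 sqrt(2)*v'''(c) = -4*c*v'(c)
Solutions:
 v(c) = C1 + Integral(C2*airyai(-sqrt(2)*c) + C3*airybi(-sqrt(2)*c), c)


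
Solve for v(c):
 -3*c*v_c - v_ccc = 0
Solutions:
 v(c) = C1 + Integral(C2*airyai(-3^(1/3)*c) + C3*airybi(-3^(1/3)*c), c)


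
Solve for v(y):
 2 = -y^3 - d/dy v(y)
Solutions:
 v(y) = C1 - y^4/4 - 2*y


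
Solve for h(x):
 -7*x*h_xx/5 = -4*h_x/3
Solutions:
 h(x) = C1 + C2*x^(41/21)


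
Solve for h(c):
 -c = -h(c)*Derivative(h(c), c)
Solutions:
 h(c) = -sqrt(C1 + c^2)
 h(c) = sqrt(C1 + c^2)


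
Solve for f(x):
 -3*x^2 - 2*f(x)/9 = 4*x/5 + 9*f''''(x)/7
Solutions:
 f(x) = -27*x^2/2 - 18*x/5 + (C1*sin(2^(3/4)*7^(1/4)*x/6) + C2*cos(2^(3/4)*7^(1/4)*x/6))*exp(-2^(3/4)*7^(1/4)*x/6) + (C3*sin(2^(3/4)*7^(1/4)*x/6) + C4*cos(2^(3/4)*7^(1/4)*x/6))*exp(2^(3/4)*7^(1/4)*x/6)


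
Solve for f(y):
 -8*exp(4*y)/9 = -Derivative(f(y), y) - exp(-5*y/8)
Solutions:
 f(y) = C1 + 2*exp(4*y)/9 + 8*exp(-5*y/8)/5


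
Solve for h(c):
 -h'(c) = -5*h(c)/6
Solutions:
 h(c) = C1*exp(5*c/6)


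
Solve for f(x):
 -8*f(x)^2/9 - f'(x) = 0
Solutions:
 f(x) = 9/(C1 + 8*x)


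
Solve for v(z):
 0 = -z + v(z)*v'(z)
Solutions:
 v(z) = -sqrt(C1 + z^2)
 v(z) = sqrt(C1 + z^2)


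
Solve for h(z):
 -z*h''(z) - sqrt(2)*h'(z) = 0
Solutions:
 h(z) = C1 + C2*z^(1 - sqrt(2))


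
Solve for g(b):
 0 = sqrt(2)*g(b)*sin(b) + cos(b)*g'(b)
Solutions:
 g(b) = C1*cos(b)^(sqrt(2))


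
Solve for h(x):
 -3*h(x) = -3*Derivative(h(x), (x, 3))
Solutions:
 h(x) = C3*exp(x) + (C1*sin(sqrt(3)*x/2) + C2*cos(sqrt(3)*x/2))*exp(-x/2)


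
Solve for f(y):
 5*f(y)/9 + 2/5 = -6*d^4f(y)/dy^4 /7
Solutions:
 f(y) = (C1*sin(210^(1/4)*y/6) + C2*cos(210^(1/4)*y/6))*exp(-210^(1/4)*y/6) + (C3*sin(210^(1/4)*y/6) + C4*cos(210^(1/4)*y/6))*exp(210^(1/4)*y/6) - 18/25


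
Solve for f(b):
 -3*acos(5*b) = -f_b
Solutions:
 f(b) = C1 + 3*b*acos(5*b) - 3*sqrt(1 - 25*b^2)/5


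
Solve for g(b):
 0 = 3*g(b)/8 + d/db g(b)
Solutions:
 g(b) = C1*exp(-3*b/8)


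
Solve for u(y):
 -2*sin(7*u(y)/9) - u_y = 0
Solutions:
 2*y + 9*log(cos(7*u(y)/9) - 1)/14 - 9*log(cos(7*u(y)/9) + 1)/14 = C1


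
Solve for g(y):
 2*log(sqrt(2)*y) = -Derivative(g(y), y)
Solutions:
 g(y) = C1 - 2*y*log(y) - y*log(2) + 2*y


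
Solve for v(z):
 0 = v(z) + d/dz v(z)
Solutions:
 v(z) = C1*exp(-z)


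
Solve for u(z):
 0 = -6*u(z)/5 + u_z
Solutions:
 u(z) = C1*exp(6*z/5)


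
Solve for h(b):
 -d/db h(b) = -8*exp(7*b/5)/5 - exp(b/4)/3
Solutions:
 h(b) = C1 + 8*exp(7*b/5)/7 + 4*exp(b/4)/3


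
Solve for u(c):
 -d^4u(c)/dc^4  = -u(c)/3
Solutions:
 u(c) = C1*exp(-3^(3/4)*c/3) + C2*exp(3^(3/4)*c/3) + C3*sin(3^(3/4)*c/3) + C4*cos(3^(3/4)*c/3)


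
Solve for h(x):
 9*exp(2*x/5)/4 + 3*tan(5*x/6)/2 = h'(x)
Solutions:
 h(x) = C1 + 45*exp(2*x/5)/8 - 9*log(cos(5*x/6))/5


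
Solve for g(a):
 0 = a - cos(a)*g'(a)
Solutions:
 g(a) = C1 + Integral(a/cos(a), a)


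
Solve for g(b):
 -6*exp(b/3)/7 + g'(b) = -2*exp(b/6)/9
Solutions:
 g(b) = C1 - 4*exp(b/6)/3 + 18*exp(b/3)/7


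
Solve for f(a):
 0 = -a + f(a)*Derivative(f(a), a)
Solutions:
 f(a) = -sqrt(C1 + a^2)
 f(a) = sqrt(C1 + a^2)
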